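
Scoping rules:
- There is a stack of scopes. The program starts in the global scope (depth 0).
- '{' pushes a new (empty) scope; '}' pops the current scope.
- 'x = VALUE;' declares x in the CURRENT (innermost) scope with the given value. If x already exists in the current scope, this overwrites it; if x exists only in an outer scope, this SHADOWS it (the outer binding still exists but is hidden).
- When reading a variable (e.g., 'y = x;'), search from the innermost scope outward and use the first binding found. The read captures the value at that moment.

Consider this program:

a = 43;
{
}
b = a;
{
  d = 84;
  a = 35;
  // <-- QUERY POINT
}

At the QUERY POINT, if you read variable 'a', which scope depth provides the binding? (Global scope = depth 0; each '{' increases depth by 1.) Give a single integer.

Step 1: declare a=43 at depth 0
Step 2: enter scope (depth=1)
Step 3: exit scope (depth=0)
Step 4: declare b=(read a)=43 at depth 0
Step 5: enter scope (depth=1)
Step 6: declare d=84 at depth 1
Step 7: declare a=35 at depth 1
Visible at query point: a=35 b=43 d=84

Answer: 1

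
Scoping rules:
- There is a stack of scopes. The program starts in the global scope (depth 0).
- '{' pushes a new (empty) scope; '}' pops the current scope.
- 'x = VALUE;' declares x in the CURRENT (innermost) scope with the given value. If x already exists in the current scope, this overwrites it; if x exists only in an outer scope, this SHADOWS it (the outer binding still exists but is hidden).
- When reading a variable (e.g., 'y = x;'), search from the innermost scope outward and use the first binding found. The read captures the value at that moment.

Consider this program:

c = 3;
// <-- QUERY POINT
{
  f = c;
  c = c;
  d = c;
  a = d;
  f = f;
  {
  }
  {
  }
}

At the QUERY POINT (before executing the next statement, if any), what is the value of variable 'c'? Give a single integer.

Answer: 3

Derivation:
Step 1: declare c=3 at depth 0
Visible at query point: c=3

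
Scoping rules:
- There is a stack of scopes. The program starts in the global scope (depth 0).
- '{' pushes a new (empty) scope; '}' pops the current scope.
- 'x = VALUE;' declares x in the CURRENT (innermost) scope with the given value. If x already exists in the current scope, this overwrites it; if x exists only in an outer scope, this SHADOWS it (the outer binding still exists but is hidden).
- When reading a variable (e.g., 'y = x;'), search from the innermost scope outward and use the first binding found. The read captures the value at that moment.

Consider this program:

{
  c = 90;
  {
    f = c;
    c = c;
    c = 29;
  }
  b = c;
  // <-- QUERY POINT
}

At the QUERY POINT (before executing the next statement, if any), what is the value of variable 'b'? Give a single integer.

Step 1: enter scope (depth=1)
Step 2: declare c=90 at depth 1
Step 3: enter scope (depth=2)
Step 4: declare f=(read c)=90 at depth 2
Step 5: declare c=(read c)=90 at depth 2
Step 6: declare c=29 at depth 2
Step 7: exit scope (depth=1)
Step 8: declare b=(read c)=90 at depth 1
Visible at query point: b=90 c=90

Answer: 90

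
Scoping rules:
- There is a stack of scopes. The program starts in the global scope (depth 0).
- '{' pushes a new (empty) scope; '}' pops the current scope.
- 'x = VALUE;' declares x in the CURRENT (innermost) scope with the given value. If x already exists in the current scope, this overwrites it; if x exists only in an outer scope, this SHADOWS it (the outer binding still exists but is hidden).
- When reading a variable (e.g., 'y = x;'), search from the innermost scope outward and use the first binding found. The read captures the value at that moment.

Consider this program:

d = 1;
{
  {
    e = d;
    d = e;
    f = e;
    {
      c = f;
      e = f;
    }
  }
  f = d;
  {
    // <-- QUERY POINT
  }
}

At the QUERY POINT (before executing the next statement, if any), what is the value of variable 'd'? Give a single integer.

Answer: 1

Derivation:
Step 1: declare d=1 at depth 0
Step 2: enter scope (depth=1)
Step 3: enter scope (depth=2)
Step 4: declare e=(read d)=1 at depth 2
Step 5: declare d=(read e)=1 at depth 2
Step 6: declare f=(read e)=1 at depth 2
Step 7: enter scope (depth=3)
Step 8: declare c=(read f)=1 at depth 3
Step 9: declare e=(read f)=1 at depth 3
Step 10: exit scope (depth=2)
Step 11: exit scope (depth=1)
Step 12: declare f=(read d)=1 at depth 1
Step 13: enter scope (depth=2)
Visible at query point: d=1 f=1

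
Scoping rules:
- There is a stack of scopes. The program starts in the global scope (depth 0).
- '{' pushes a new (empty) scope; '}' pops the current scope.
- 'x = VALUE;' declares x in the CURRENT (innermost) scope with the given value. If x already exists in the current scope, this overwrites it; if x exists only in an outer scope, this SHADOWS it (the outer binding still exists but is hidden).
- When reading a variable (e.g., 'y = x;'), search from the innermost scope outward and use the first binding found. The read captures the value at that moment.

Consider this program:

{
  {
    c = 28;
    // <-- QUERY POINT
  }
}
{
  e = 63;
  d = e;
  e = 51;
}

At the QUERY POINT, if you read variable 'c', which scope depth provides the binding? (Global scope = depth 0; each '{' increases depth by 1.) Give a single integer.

Answer: 2

Derivation:
Step 1: enter scope (depth=1)
Step 2: enter scope (depth=2)
Step 3: declare c=28 at depth 2
Visible at query point: c=28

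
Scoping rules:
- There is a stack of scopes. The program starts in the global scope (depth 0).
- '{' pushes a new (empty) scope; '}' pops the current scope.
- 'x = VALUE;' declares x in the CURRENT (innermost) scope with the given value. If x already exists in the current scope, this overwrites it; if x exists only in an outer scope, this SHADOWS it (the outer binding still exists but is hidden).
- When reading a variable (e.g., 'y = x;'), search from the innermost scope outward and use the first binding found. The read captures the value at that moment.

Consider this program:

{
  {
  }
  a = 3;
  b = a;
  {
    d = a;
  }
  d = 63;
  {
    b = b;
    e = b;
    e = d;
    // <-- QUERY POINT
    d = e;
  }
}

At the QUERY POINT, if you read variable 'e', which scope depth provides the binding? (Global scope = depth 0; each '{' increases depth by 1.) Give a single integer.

Answer: 2

Derivation:
Step 1: enter scope (depth=1)
Step 2: enter scope (depth=2)
Step 3: exit scope (depth=1)
Step 4: declare a=3 at depth 1
Step 5: declare b=(read a)=3 at depth 1
Step 6: enter scope (depth=2)
Step 7: declare d=(read a)=3 at depth 2
Step 8: exit scope (depth=1)
Step 9: declare d=63 at depth 1
Step 10: enter scope (depth=2)
Step 11: declare b=(read b)=3 at depth 2
Step 12: declare e=(read b)=3 at depth 2
Step 13: declare e=(read d)=63 at depth 2
Visible at query point: a=3 b=3 d=63 e=63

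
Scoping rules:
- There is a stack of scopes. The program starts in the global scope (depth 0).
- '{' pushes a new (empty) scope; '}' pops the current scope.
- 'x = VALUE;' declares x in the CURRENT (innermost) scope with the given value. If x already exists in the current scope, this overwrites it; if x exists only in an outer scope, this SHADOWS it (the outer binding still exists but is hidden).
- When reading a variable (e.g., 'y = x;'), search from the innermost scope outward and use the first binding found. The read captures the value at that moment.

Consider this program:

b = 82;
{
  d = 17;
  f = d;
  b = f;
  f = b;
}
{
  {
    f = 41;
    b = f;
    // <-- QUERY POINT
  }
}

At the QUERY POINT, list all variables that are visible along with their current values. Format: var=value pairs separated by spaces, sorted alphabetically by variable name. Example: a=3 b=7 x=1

Step 1: declare b=82 at depth 0
Step 2: enter scope (depth=1)
Step 3: declare d=17 at depth 1
Step 4: declare f=(read d)=17 at depth 1
Step 5: declare b=(read f)=17 at depth 1
Step 6: declare f=(read b)=17 at depth 1
Step 7: exit scope (depth=0)
Step 8: enter scope (depth=1)
Step 9: enter scope (depth=2)
Step 10: declare f=41 at depth 2
Step 11: declare b=(read f)=41 at depth 2
Visible at query point: b=41 f=41

Answer: b=41 f=41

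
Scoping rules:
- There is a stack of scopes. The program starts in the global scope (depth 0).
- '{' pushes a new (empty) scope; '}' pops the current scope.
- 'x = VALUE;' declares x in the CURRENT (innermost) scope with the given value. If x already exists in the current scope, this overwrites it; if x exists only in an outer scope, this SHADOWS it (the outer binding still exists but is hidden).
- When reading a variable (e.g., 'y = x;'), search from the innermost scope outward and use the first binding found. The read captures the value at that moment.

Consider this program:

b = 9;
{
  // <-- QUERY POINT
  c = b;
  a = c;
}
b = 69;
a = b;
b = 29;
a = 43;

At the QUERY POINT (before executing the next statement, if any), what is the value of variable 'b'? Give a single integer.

Answer: 9

Derivation:
Step 1: declare b=9 at depth 0
Step 2: enter scope (depth=1)
Visible at query point: b=9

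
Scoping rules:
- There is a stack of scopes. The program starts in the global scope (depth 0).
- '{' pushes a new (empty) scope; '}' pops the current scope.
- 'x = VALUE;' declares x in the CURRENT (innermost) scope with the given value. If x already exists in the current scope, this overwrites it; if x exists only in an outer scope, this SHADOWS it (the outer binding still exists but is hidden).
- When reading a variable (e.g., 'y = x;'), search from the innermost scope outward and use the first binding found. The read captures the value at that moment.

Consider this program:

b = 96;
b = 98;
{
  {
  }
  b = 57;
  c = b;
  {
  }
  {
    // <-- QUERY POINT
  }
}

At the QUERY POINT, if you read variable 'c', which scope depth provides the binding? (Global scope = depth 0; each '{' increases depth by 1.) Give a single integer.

Step 1: declare b=96 at depth 0
Step 2: declare b=98 at depth 0
Step 3: enter scope (depth=1)
Step 4: enter scope (depth=2)
Step 5: exit scope (depth=1)
Step 6: declare b=57 at depth 1
Step 7: declare c=(read b)=57 at depth 1
Step 8: enter scope (depth=2)
Step 9: exit scope (depth=1)
Step 10: enter scope (depth=2)
Visible at query point: b=57 c=57

Answer: 1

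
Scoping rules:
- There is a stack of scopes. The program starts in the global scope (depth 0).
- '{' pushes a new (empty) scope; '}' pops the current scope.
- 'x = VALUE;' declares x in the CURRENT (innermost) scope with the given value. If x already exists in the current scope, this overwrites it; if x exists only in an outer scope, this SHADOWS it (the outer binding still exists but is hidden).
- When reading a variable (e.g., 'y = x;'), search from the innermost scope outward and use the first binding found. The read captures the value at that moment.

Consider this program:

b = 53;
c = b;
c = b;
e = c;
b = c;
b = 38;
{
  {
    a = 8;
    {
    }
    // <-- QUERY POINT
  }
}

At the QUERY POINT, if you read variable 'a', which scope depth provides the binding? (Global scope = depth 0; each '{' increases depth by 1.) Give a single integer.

Step 1: declare b=53 at depth 0
Step 2: declare c=(read b)=53 at depth 0
Step 3: declare c=(read b)=53 at depth 0
Step 4: declare e=(read c)=53 at depth 0
Step 5: declare b=(read c)=53 at depth 0
Step 6: declare b=38 at depth 0
Step 7: enter scope (depth=1)
Step 8: enter scope (depth=2)
Step 9: declare a=8 at depth 2
Step 10: enter scope (depth=3)
Step 11: exit scope (depth=2)
Visible at query point: a=8 b=38 c=53 e=53

Answer: 2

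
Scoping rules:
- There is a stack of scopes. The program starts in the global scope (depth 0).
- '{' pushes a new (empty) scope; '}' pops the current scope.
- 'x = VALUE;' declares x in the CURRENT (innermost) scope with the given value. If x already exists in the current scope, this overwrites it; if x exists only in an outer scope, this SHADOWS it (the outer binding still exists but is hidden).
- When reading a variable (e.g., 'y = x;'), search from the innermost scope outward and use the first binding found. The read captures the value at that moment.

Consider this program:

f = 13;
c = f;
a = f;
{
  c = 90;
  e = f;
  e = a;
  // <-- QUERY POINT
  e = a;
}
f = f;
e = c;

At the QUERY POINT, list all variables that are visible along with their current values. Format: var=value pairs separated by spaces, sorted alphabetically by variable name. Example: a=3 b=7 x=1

Step 1: declare f=13 at depth 0
Step 2: declare c=(read f)=13 at depth 0
Step 3: declare a=(read f)=13 at depth 0
Step 4: enter scope (depth=1)
Step 5: declare c=90 at depth 1
Step 6: declare e=(read f)=13 at depth 1
Step 7: declare e=(read a)=13 at depth 1
Visible at query point: a=13 c=90 e=13 f=13

Answer: a=13 c=90 e=13 f=13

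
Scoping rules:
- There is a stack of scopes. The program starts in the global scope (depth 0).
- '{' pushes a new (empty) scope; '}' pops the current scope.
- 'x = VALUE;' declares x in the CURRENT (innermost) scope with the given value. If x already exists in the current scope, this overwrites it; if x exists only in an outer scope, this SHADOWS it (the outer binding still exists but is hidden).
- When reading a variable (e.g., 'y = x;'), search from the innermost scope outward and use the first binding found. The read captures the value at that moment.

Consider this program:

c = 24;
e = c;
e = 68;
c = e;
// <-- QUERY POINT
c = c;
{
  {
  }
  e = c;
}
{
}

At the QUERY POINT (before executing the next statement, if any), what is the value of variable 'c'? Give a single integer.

Answer: 68

Derivation:
Step 1: declare c=24 at depth 0
Step 2: declare e=(read c)=24 at depth 0
Step 3: declare e=68 at depth 0
Step 4: declare c=(read e)=68 at depth 0
Visible at query point: c=68 e=68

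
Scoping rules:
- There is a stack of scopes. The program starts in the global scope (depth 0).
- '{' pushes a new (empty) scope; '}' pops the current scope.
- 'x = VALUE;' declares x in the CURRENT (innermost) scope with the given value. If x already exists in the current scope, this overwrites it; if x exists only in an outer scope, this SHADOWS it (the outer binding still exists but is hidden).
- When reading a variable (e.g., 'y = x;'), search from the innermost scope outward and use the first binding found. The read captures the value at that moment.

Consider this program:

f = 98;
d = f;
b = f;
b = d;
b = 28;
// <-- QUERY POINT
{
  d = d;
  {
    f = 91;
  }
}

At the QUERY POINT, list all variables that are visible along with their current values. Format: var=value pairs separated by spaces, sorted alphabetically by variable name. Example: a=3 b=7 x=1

Step 1: declare f=98 at depth 0
Step 2: declare d=(read f)=98 at depth 0
Step 3: declare b=(read f)=98 at depth 0
Step 4: declare b=(read d)=98 at depth 0
Step 5: declare b=28 at depth 0
Visible at query point: b=28 d=98 f=98

Answer: b=28 d=98 f=98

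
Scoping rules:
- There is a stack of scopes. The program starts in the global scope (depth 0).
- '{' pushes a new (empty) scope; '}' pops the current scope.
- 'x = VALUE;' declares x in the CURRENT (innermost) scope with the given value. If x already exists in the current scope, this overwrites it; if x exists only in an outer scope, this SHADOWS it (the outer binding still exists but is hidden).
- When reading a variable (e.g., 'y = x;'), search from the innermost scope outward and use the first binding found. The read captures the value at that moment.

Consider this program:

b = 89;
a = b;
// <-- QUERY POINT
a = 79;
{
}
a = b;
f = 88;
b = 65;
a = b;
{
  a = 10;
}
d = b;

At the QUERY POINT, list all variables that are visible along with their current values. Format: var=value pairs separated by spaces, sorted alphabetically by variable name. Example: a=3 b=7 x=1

Answer: a=89 b=89

Derivation:
Step 1: declare b=89 at depth 0
Step 2: declare a=(read b)=89 at depth 0
Visible at query point: a=89 b=89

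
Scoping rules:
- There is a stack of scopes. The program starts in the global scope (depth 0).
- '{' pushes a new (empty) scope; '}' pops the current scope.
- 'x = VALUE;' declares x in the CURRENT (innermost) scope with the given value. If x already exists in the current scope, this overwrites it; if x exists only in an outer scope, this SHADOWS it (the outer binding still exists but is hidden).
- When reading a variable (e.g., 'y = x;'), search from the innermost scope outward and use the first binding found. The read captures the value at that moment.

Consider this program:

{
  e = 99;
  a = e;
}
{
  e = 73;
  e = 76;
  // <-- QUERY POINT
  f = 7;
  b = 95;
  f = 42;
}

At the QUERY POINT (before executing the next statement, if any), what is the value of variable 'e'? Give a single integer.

Step 1: enter scope (depth=1)
Step 2: declare e=99 at depth 1
Step 3: declare a=(read e)=99 at depth 1
Step 4: exit scope (depth=0)
Step 5: enter scope (depth=1)
Step 6: declare e=73 at depth 1
Step 7: declare e=76 at depth 1
Visible at query point: e=76

Answer: 76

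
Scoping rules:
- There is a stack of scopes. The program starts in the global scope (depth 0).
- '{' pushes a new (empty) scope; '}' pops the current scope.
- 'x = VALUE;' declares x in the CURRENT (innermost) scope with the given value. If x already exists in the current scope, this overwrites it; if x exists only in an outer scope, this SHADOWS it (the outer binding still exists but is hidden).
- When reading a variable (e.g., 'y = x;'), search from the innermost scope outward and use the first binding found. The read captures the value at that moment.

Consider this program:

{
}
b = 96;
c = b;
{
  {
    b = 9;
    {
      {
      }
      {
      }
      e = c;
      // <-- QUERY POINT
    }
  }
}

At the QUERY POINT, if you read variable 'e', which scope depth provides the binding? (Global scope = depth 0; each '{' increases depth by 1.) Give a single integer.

Answer: 3

Derivation:
Step 1: enter scope (depth=1)
Step 2: exit scope (depth=0)
Step 3: declare b=96 at depth 0
Step 4: declare c=(read b)=96 at depth 0
Step 5: enter scope (depth=1)
Step 6: enter scope (depth=2)
Step 7: declare b=9 at depth 2
Step 8: enter scope (depth=3)
Step 9: enter scope (depth=4)
Step 10: exit scope (depth=3)
Step 11: enter scope (depth=4)
Step 12: exit scope (depth=3)
Step 13: declare e=(read c)=96 at depth 3
Visible at query point: b=9 c=96 e=96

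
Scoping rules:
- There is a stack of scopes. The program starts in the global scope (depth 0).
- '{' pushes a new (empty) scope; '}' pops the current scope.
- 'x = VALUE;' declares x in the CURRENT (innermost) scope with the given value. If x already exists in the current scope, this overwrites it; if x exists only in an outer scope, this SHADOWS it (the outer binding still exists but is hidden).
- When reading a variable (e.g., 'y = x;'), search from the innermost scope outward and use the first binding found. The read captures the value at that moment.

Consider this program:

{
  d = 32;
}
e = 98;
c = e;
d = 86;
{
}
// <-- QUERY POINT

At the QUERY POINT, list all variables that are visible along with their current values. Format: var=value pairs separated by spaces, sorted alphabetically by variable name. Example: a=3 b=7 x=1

Step 1: enter scope (depth=1)
Step 2: declare d=32 at depth 1
Step 3: exit scope (depth=0)
Step 4: declare e=98 at depth 0
Step 5: declare c=(read e)=98 at depth 0
Step 6: declare d=86 at depth 0
Step 7: enter scope (depth=1)
Step 8: exit scope (depth=0)
Visible at query point: c=98 d=86 e=98

Answer: c=98 d=86 e=98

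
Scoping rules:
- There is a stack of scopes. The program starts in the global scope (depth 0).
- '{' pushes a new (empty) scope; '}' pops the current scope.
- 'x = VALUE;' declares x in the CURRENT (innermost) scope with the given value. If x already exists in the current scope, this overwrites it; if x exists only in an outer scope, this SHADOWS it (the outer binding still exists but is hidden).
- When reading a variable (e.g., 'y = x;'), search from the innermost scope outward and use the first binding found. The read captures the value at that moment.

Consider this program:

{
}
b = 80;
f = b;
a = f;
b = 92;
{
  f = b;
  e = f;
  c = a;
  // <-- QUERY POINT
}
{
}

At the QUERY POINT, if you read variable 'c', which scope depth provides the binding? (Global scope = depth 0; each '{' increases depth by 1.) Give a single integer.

Step 1: enter scope (depth=1)
Step 2: exit scope (depth=0)
Step 3: declare b=80 at depth 0
Step 4: declare f=(read b)=80 at depth 0
Step 5: declare a=(read f)=80 at depth 0
Step 6: declare b=92 at depth 0
Step 7: enter scope (depth=1)
Step 8: declare f=(read b)=92 at depth 1
Step 9: declare e=(read f)=92 at depth 1
Step 10: declare c=(read a)=80 at depth 1
Visible at query point: a=80 b=92 c=80 e=92 f=92

Answer: 1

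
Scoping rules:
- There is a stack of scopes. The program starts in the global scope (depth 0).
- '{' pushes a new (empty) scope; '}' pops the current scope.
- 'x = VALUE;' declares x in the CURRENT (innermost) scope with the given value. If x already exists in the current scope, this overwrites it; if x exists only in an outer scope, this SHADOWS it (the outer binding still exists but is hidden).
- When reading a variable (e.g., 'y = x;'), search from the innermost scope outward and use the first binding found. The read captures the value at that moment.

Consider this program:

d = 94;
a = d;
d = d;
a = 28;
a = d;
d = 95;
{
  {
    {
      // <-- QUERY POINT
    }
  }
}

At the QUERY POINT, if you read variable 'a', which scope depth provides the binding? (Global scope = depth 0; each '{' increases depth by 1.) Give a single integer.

Step 1: declare d=94 at depth 0
Step 2: declare a=(read d)=94 at depth 0
Step 3: declare d=(read d)=94 at depth 0
Step 4: declare a=28 at depth 0
Step 5: declare a=(read d)=94 at depth 0
Step 6: declare d=95 at depth 0
Step 7: enter scope (depth=1)
Step 8: enter scope (depth=2)
Step 9: enter scope (depth=3)
Visible at query point: a=94 d=95

Answer: 0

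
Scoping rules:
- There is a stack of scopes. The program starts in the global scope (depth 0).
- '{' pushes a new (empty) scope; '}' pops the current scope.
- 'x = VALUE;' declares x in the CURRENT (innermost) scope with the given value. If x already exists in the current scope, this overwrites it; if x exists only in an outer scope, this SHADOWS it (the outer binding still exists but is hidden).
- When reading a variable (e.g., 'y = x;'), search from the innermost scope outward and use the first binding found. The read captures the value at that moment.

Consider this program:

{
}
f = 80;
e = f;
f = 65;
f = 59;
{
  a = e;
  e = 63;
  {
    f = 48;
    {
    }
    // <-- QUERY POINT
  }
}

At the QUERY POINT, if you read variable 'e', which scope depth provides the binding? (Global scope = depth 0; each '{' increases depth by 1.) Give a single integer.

Answer: 1

Derivation:
Step 1: enter scope (depth=1)
Step 2: exit scope (depth=0)
Step 3: declare f=80 at depth 0
Step 4: declare e=(read f)=80 at depth 0
Step 5: declare f=65 at depth 0
Step 6: declare f=59 at depth 0
Step 7: enter scope (depth=1)
Step 8: declare a=(read e)=80 at depth 1
Step 9: declare e=63 at depth 1
Step 10: enter scope (depth=2)
Step 11: declare f=48 at depth 2
Step 12: enter scope (depth=3)
Step 13: exit scope (depth=2)
Visible at query point: a=80 e=63 f=48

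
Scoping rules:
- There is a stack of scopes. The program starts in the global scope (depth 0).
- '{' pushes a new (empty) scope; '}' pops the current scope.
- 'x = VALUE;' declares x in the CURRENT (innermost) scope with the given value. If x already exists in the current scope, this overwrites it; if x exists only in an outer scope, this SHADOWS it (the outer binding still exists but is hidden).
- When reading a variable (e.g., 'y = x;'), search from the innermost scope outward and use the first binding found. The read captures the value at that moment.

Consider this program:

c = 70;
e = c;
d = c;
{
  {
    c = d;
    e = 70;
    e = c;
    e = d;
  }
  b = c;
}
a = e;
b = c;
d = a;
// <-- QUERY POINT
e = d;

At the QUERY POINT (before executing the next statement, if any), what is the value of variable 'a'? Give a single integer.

Answer: 70

Derivation:
Step 1: declare c=70 at depth 0
Step 2: declare e=(read c)=70 at depth 0
Step 3: declare d=(read c)=70 at depth 0
Step 4: enter scope (depth=1)
Step 5: enter scope (depth=2)
Step 6: declare c=(read d)=70 at depth 2
Step 7: declare e=70 at depth 2
Step 8: declare e=(read c)=70 at depth 2
Step 9: declare e=(read d)=70 at depth 2
Step 10: exit scope (depth=1)
Step 11: declare b=(read c)=70 at depth 1
Step 12: exit scope (depth=0)
Step 13: declare a=(read e)=70 at depth 0
Step 14: declare b=(read c)=70 at depth 0
Step 15: declare d=(read a)=70 at depth 0
Visible at query point: a=70 b=70 c=70 d=70 e=70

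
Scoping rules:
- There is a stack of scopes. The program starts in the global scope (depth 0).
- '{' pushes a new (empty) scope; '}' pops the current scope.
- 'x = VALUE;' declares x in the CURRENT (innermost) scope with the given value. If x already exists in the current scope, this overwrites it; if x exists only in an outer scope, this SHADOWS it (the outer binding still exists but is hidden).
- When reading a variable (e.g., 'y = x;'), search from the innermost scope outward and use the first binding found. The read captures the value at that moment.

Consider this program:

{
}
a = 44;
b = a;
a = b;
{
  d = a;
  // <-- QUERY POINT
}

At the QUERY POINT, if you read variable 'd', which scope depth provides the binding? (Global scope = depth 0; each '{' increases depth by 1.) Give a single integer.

Answer: 1

Derivation:
Step 1: enter scope (depth=1)
Step 2: exit scope (depth=0)
Step 3: declare a=44 at depth 0
Step 4: declare b=(read a)=44 at depth 0
Step 5: declare a=(read b)=44 at depth 0
Step 6: enter scope (depth=1)
Step 7: declare d=(read a)=44 at depth 1
Visible at query point: a=44 b=44 d=44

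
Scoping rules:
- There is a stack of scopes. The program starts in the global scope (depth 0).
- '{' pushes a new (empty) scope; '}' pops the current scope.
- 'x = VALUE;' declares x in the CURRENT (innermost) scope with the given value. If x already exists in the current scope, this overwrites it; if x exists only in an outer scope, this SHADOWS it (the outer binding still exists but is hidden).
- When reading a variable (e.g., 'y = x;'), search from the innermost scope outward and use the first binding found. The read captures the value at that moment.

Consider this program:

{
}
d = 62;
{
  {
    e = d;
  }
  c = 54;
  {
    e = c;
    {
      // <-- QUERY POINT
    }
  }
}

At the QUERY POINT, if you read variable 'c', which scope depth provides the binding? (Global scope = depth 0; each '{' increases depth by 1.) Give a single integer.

Answer: 1

Derivation:
Step 1: enter scope (depth=1)
Step 2: exit scope (depth=0)
Step 3: declare d=62 at depth 0
Step 4: enter scope (depth=1)
Step 5: enter scope (depth=2)
Step 6: declare e=(read d)=62 at depth 2
Step 7: exit scope (depth=1)
Step 8: declare c=54 at depth 1
Step 9: enter scope (depth=2)
Step 10: declare e=(read c)=54 at depth 2
Step 11: enter scope (depth=3)
Visible at query point: c=54 d=62 e=54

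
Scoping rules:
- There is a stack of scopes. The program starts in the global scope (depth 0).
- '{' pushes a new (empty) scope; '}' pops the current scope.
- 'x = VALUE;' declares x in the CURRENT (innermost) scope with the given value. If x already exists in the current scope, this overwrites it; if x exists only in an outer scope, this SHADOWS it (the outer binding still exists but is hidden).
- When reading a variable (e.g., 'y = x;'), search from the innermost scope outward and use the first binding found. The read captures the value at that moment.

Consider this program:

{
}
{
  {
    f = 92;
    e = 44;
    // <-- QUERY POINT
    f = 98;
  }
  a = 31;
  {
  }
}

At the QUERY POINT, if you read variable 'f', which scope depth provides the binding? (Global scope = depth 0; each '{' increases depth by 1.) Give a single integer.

Answer: 2

Derivation:
Step 1: enter scope (depth=1)
Step 2: exit scope (depth=0)
Step 3: enter scope (depth=1)
Step 4: enter scope (depth=2)
Step 5: declare f=92 at depth 2
Step 6: declare e=44 at depth 2
Visible at query point: e=44 f=92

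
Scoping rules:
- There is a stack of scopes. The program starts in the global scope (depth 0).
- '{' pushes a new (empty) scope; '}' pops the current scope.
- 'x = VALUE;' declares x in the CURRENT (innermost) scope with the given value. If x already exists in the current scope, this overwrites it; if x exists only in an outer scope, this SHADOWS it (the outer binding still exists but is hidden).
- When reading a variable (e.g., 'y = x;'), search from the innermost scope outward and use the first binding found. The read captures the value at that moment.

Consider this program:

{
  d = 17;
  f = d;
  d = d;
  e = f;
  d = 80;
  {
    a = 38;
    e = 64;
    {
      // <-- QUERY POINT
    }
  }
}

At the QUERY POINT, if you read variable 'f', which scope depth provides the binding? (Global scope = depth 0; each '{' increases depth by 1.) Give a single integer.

Answer: 1

Derivation:
Step 1: enter scope (depth=1)
Step 2: declare d=17 at depth 1
Step 3: declare f=(read d)=17 at depth 1
Step 4: declare d=(read d)=17 at depth 1
Step 5: declare e=(read f)=17 at depth 1
Step 6: declare d=80 at depth 1
Step 7: enter scope (depth=2)
Step 8: declare a=38 at depth 2
Step 9: declare e=64 at depth 2
Step 10: enter scope (depth=3)
Visible at query point: a=38 d=80 e=64 f=17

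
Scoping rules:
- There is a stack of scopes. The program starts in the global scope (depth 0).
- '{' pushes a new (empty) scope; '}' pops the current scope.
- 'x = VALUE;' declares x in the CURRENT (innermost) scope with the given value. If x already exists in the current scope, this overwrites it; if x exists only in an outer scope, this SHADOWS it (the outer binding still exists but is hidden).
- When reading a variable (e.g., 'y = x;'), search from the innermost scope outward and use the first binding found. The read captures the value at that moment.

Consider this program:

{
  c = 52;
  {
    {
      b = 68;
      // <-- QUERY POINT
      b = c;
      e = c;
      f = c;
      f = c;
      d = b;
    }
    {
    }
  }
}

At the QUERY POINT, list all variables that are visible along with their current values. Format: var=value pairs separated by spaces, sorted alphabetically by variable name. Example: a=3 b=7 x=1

Answer: b=68 c=52

Derivation:
Step 1: enter scope (depth=1)
Step 2: declare c=52 at depth 1
Step 3: enter scope (depth=2)
Step 4: enter scope (depth=3)
Step 5: declare b=68 at depth 3
Visible at query point: b=68 c=52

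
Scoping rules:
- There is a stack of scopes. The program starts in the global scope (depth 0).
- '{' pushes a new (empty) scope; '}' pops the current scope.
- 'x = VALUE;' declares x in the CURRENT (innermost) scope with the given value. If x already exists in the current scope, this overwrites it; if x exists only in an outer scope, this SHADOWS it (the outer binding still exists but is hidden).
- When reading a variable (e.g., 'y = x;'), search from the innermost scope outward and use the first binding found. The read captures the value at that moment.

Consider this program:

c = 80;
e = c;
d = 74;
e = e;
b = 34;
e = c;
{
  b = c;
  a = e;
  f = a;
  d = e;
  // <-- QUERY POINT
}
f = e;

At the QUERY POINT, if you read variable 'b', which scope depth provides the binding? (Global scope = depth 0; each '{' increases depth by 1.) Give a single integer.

Step 1: declare c=80 at depth 0
Step 2: declare e=(read c)=80 at depth 0
Step 3: declare d=74 at depth 0
Step 4: declare e=(read e)=80 at depth 0
Step 5: declare b=34 at depth 0
Step 6: declare e=(read c)=80 at depth 0
Step 7: enter scope (depth=1)
Step 8: declare b=(read c)=80 at depth 1
Step 9: declare a=(read e)=80 at depth 1
Step 10: declare f=(read a)=80 at depth 1
Step 11: declare d=(read e)=80 at depth 1
Visible at query point: a=80 b=80 c=80 d=80 e=80 f=80

Answer: 1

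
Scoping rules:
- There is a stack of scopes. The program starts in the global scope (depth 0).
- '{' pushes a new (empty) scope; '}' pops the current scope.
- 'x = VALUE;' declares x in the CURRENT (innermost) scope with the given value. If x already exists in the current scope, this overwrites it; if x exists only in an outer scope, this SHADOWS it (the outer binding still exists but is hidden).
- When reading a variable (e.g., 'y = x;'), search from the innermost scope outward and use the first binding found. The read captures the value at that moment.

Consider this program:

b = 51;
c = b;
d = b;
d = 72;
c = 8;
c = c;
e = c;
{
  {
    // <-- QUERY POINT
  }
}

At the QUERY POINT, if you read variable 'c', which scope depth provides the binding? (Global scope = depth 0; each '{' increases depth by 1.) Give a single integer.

Answer: 0

Derivation:
Step 1: declare b=51 at depth 0
Step 2: declare c=(read b)=51 at depth 0
Step 3: declare d=(read b)=51 at depth 0
Step 4: declare d=72 at depth 0
Step 5: declare c=8 at depth 0
Step 6: declare c=(read c)=8 at depth 0
Step 7: declare e=(read c)=8 at depth 0
Step 8: enter scope (depth=1)
Step 9: enter scope (depth=2)
Visible at query point: b=51 c=8 d=72 e=8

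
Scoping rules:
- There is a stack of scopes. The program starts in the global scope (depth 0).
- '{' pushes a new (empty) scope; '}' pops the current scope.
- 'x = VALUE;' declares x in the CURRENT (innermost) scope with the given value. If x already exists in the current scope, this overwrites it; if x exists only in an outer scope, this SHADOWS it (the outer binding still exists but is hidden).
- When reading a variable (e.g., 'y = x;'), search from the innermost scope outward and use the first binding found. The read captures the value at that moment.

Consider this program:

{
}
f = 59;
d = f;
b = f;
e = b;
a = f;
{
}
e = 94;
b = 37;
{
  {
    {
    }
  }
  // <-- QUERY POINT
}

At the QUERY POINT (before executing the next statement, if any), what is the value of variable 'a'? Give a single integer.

Step 1: enter scope (depth=1)
Step 2: exit scope (depth=0)
Step 3: declare f=59 at depth 0
Step 4: declare d=(read f)=59 at depth 0
Step 5: declare b=(read f)=59 at depth 0
Step 6: declare e=(read b)=59 at depth 0
Step 7: declare a=(read f)=59 at depth 0
Step 8: enter scope (depth=1)
Step 9: exit scope (depth=0)
Step 10: declare e=94 at depth 0
Step 11: declare b=37 at depth 0
Step 12: enter scope (depth=1)
Step 13: enter scope (depth=2)
Step 14: enter scope (depth=3)
Step 15: exit scope (depth=2)
Step 16: exit scope (depth=1)
Visible at query point: a=59 b=37 d=59 e=94 f=59

Answer: 59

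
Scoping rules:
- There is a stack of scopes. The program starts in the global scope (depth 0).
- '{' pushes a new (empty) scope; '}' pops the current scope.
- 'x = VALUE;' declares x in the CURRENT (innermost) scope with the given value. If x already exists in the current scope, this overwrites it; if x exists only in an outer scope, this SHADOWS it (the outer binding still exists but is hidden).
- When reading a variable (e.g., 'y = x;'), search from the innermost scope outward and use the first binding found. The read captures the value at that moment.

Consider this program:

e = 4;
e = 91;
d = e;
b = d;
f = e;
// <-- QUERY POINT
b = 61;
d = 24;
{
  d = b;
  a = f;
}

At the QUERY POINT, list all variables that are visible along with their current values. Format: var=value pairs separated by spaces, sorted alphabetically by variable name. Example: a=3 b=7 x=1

Answer: b=91 d=91 e=91 f=91

Derivation:
Step 1: declare e=4 at depth 0
Step 2: declare e=91 at depth 0
Step 3: declare d=(read e)=91 at depth 0
Step 4: declare b=(read d)=91 at depth 0
Step 5: declare f=(read e)=91 at depth 0
Visible at query point: b=91 d=91 e=91 f=91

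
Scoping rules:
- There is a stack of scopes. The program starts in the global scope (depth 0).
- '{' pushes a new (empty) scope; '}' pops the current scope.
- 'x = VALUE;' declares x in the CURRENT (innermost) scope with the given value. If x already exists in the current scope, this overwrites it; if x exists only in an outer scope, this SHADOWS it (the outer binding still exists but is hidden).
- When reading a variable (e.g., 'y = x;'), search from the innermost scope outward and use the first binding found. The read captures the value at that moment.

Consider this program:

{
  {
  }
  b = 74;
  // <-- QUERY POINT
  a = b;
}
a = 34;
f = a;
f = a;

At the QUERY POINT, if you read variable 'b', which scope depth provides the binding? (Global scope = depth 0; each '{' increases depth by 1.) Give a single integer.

Step 1: enter scope (depth=1)
Step 2: enter scope (depth=2)
Step 3: exit scope (depth=1)
Step 4: declare b=74 at depth 1
Visible at query point: b=74

Answer: 1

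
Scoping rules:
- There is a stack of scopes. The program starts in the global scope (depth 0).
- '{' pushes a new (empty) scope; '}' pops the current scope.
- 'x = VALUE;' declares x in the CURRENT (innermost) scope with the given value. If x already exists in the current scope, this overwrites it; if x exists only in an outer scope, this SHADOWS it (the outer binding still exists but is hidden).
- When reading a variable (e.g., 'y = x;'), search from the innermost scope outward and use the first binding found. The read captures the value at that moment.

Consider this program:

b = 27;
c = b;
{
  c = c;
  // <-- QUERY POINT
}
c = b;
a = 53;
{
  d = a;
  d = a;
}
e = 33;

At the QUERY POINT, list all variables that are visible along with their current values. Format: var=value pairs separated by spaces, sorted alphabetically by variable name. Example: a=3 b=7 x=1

Answer: b=27 c=27

Derivation:
Step 1: declare b=27 at depth 0
Step 2: declare c=(read b)=27 at depth 0
Step 3: enter scope (depth=1)
Step 4: declare c=(read c)=27 at depth 1
Visible at query point: b=27 c=27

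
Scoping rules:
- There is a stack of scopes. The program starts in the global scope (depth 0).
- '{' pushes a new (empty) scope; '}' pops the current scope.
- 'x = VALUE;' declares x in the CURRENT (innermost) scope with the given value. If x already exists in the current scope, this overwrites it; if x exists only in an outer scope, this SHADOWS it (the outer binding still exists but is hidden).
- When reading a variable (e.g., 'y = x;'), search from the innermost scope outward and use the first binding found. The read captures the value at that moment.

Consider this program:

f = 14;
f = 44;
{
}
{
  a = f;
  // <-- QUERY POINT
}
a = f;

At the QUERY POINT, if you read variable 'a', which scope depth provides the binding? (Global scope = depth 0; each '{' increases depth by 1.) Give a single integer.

Answer: 1

Derivation:
Step 1: declare f=14 at depth 0
Step 2: declare f=44 at depth 0
Step 3: enter scope (depth=1)
Step 4: exit scope (depth=0)
Step 5: enter scope (depth=1)
Step 6: declare a=(read f)=44 at depth 1
Visible at query point: a=44 f=44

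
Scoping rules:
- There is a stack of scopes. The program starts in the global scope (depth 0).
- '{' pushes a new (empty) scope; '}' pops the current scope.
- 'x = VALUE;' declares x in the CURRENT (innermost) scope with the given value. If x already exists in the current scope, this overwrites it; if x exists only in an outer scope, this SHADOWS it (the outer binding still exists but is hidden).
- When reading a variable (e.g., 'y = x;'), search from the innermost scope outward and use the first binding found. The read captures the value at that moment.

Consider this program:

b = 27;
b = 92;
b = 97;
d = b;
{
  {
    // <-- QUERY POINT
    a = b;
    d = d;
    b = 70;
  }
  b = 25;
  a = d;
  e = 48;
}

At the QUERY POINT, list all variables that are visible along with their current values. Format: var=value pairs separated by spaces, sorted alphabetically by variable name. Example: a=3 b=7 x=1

Answer: b=97 d=97

Derivation:
Step 1: declare b=27 at depth 0
Step 2: declare b=92 at depth 0
Step 3: declare b=97 at depth 0
Step 4: declare d=(read b)=97 at depth 0
Step 5: enter scope (depth=1)
Step 6: enter scope (depth=2)
Visible at query point: b=97 d=97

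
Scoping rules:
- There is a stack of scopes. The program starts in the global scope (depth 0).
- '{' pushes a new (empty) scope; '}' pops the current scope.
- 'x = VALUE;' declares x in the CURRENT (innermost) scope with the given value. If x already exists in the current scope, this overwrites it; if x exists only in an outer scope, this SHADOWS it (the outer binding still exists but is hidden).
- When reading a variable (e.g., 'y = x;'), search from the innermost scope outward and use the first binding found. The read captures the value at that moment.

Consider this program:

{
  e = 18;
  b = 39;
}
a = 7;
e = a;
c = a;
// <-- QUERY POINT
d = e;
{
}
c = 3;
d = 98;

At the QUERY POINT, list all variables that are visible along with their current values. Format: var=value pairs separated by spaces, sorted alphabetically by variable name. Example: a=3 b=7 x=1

Step 1: enter scope (depth=1)
Step 2: declare e=18 at depth 1
Step 3: declare b=39 at depth 1
Step 4: exit scope (depth=0)
Step 5: declare a=7 at depth 0
Step 6: declare e=(read a)=7 at depth 0
Step 7: declare c=(read a)=7 at depth 0
Visible at query point: a=7 c=7 e=7

Answer: a=7 c=7 e=7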